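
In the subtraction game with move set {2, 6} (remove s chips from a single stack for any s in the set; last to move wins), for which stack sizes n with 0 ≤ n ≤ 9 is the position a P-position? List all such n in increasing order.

0, 1, 4, 5, 8, 9

Grundy values for subtraction set {2, 6}:
g(0) = mex{} = 0
g(1) = mex{} = 0
g(2) = mex{0} = 1
g(3) = mex{0} = 1
g(4) = mex{1} = 0
g(5) = mex{1} = 0
g(6) = mex{0} = 1
g(7) = mex{0} = 1
g(8) = mex{1} = 0
g(9) = mex{1} = 0
The P-positions (g = 0) in 0..9 are 0, 1, 4, 5, 8, 9.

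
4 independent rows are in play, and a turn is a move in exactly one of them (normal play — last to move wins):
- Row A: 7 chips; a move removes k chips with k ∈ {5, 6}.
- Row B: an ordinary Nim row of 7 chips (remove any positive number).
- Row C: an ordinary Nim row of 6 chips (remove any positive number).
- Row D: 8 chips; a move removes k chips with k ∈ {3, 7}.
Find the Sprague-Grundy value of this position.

For row A, compute g(0), g(1), … with moves {5, 6}:
g(0) = mex{} = 0
g(1) = mex{} = 0
g(2) = mex{} = 0
g(3) = mex{} = 0
g(4) = mex{} = 0
g(5) = mex{0} = 1
g(6) = mex{0} = 1
g(7) = mex{0} = 1
So g(7) = 1.
Row B is a plain Nim row of size 7, so its Grundy value is 7.
Row C is a plain Nim row of size 6, so its Grundy value is 6.
Grundy values for row D (subtraction set {3, 7}):
k:     0  1  2  3  4  5  6  7  8
g(k):  0  0  0  1  1  1  0  2  2
So g(8) = 2.
By the Sprague-Grundy theorem, the Grundy value of a sum of independent games is the XOR of the component values.
Combined value = 1 XOR 7 XOR 6 XOR 2 = 2.

2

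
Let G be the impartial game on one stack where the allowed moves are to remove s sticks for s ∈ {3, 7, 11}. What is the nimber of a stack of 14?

0

Grundy values for subtraction set {3, 7, 11}:
k:     0  1  2  3  4  5  6  7  8  9 10 11 12 13 14
g(k):  0  0  0  1  1  1  0  2  2  1  0  3  2  1  0
So g(14) = 0.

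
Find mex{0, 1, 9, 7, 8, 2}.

3

The values 0, 1, 2 are all present; 3 is the first non-negative integer missing from the set.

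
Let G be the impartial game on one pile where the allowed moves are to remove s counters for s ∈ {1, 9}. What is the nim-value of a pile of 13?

1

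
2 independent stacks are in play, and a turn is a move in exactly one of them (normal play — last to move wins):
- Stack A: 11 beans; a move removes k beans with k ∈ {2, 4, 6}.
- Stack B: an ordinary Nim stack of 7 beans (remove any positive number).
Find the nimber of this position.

6

For stack A, compute g(0), g(1), … with moves {2, 4, 6}:
g(0) = mex{} = 0
g(1) = mex{} = 0
g(2) = mex{0} = 1
g(3) = mex{0} = 1
g(4) = mex{0,1} = 2
g(5) = mex{0,1} = 2
g(6) = mex{0,1,2} = 3
g(7) = mex{0,1,2} = 3
g(8) = mex{1,2,3} = 0
g(9) = mex{1,2,3} = 0
g(10) = mex{0,2,3} = 1
g(11) = mex{0,2,3} = 1
So g(11) = 1.
Stack B is a plain Nim stack of size 7, so its Grundy value is 7.
The value of a disjunctive sum is the nim-sum of the parts.
Combined value = 1 ⊕ 7 = 6.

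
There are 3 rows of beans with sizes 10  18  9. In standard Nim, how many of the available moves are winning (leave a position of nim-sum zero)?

Compute the nim-sum pairwise:
10 ⊕ 18 = 24
24 ⊕ 9 = 17
The overall nim-sum is X = 17. A row of size p has a winning move iff p XOR X < p (reduce it to p XOR X).
  10: 10 XOR 17 = 27 ≥ 10 — no move.
  18: 18 XOR 17 = 3 < 18 — winning move (to 3).
  9: 9 XOR 17 = 24 ≥ 9 — no move.
That gives 1 winning move.

1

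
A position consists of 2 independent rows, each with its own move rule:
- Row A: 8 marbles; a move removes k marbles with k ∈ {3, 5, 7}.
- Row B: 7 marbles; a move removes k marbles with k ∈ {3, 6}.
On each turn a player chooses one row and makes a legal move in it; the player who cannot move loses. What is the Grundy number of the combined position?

0

Grundy values for row A (subtraction set {3, 5, 7}):
g(0) = mex{} = 0
g(1) = mex{} = 0
g(2) = mex{} = 0
g(3) = mex{0} = 1
g(4) = mex{0} = 1
g(5) = mex{0} = 1
g(6) = mex{0,1} = 2
g(7) = mex{0,1} = 2
g(8) = mex{0,1} = 2
So g(8) = 2.
Build the Grundy sequence for row B with g(k) = mex{g(k−s) : s ∈ {3, 6}, s ≤ k}:
g(0) = mex{} = 0
g(1) = mex{} = 0
g(2) = mex{} = 0
g(3) = mex{0} = 1
g(4) = mex{0} = 1
g(5) = mex{0} = 1
g(6) = mex{0,1} = 2
g(7) = mex{0,1} = 2
So g(7) = 2.
The value of a disjunctive sum is the nim-sum of the parts.
Combined value = 2 XOR 2 = 0.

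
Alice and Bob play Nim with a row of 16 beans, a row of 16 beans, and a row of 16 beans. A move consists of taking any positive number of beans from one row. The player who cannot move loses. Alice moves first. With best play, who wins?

Nim-sum: 16 ^ 16 ^ 16 = 16.
The nim-sum is 16 ≠ 0, so this is an N-position: the player to move can win; Alice has a winning move.

Alice wins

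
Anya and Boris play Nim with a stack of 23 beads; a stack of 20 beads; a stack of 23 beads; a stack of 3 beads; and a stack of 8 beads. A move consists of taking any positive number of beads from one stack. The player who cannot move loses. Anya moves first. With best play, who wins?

Nim-sum: 23 ⊕ 20 ⊕ 23 ⊕ 3 ⊕ 8 = 31.
The nim-sum is 31 ≠ 0, so this is an N-position: the player to move can win; Anya has a winning move.

Anya wins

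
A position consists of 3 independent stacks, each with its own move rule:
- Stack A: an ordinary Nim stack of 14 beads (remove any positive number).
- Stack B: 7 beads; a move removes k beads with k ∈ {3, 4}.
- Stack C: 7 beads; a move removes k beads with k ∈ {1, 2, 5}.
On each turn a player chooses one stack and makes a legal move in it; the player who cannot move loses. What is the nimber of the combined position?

15

Stack A is a plain Nim stack of size 14, so its Grundy value is 14.
Grundy values for stack B (subtraction set {3, 4}):
g(0) = mex{} = 0
g(1) = mex{} = 0
g(2) = mex{} = 0
g(3) = mex{0} = 1
g(4) = mex{0} = 1
g(5) = mex{0} = 1
g(6) = mex{0,1} = 2
g(7) = mex{1} = 0
So g(7) = 0.
Grundy values for stack C (subtraction set {1, 2, 5}):
k:     0  1  2  3  4  5  6  7
g(k):  0  1  2  0  1  2  0  1
So g(7) = 1.
The value of a disjunctive sum is the nim-sum of the parts.
Combined value = 14 XOR 0 XOR 1 = 15.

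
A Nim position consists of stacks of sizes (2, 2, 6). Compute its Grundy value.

6

Nim-sum: 2 ⊕ 2 ⊕ 6 = 6.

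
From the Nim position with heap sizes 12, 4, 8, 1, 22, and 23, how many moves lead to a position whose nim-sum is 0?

0

Nim-sum: 12 ^ 4 ^ 8 ^ 1 ^ 22 ^ 23 = 0.
The nim-sum is already 0, so every move leaves a nonzero nim-sum — there are no winning moves.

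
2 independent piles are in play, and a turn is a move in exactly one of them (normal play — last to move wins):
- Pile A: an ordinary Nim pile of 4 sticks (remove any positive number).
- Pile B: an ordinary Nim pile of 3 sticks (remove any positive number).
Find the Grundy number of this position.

7

Pile A is a plain Nim pile of size 4, so its Grundy value is 4.
Pile B is a plain Nim pile of size 3, so its Grundy value is 3.
By the Sprague-Grundy theorem, the Grundy value of a sum of independent games is the XOR of the component values.
Combined value = 4 XOR 3 = 7.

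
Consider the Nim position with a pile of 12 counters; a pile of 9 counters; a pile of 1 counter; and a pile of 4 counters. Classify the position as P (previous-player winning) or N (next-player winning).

P-position

Write each in binary and XOR column by column:
  1100  (12)
  1001  (9)
  0001  (1)
  0100  (4)
  ----
  0000  (0)
The nim-sum is 0, so this is a P-position: the player to move is in a losing position under optimal play.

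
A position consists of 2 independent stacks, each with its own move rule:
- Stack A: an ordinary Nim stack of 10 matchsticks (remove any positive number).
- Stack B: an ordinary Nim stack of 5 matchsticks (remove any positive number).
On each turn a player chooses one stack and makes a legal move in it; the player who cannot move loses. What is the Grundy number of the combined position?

15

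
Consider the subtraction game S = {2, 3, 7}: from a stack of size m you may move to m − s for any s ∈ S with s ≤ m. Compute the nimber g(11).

Grundy values for subtraction set {2, 3, 7}:
g(0) = mex{} = 0
g(1) = mex{} = 0
g(2) = mex{0} = 1
g(3) = mex{0} = 1
g(4) = mex{0,1} = 2
g(5) = mex{1} = 0
g(6) = mex{1,2} = 0
g(7) = mex{0,2} = 1
g(8) = mex{0} = 1
g(9) = mex{0,1} = 2
g(10) = mex{1} = 0
g(11) = mex{1,2} = 0
So g(11) = 0.

0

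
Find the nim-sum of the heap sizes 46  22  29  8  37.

8

Bitwise XOR of the heap sizes:
  101110  (46)
  010110  (22)
  011101  (29)
  001000  (8)
  100101  (37)
  ------
  001000  (8)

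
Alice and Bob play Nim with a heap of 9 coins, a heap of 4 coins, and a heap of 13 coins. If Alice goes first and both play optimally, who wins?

Bitwise XOR of the heap sizes:
  1001  (9)
  0100  (4)
  1101  (13)
  ----
  0000  (0)
The nim-sum is 0, so this is a P-position: the player to move is in a losing position under optimal play; Alice is about to move from it and so loses — Bob wins.

Bob wins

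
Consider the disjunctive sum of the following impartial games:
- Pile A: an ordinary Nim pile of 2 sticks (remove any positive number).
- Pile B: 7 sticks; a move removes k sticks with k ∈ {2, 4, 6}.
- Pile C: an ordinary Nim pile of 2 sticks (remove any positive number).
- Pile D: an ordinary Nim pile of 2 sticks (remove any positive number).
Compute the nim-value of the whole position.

1

Pile A is a plain Nim pile of size 2, so its Grundy value is 2.
For pile B, compute g(0), g(1), … with moves {2, 4, 6}:
k:     0  1  2  3  4  5  6  7
g(k):  0  0  1  1  2  2  3  3
So g(7) = 3.
Pile C is a plain Nim pile of size 2, so its Grundy value is 2.
Pile D is a plain Nim pile of size 2, so its Grundy value is 2.
The value of a disjunctive sum is the nim-sum of the parts.
Combined value = 2 XOR 3 XOR 2 XOR 2 = 1.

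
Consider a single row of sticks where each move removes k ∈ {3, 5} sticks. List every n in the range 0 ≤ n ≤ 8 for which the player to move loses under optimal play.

0, 1, 2, 8

Grundy values for subtraction set {3, 5}:
k:     0  1  2  3  4  5  6  7  8
g(k):  0  0  0  1  1  1  2  2  0
The P-positions (g = 0) in 0..8 are 0, 1, 2, 8.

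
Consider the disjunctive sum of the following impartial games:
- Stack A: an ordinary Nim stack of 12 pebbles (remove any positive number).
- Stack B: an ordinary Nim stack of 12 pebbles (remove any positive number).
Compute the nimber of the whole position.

0

Stack A is a plain Nim stack of size 12, so its Grundy value is 12.
Stack B is a plain Nim stack of size 12, so its Grundy value is 12.
By the Sprague-Grundy theorem, the Grundy value of a sum of independent games is the XOR of the component values.
Combined value = 12 XOR 12 = 0.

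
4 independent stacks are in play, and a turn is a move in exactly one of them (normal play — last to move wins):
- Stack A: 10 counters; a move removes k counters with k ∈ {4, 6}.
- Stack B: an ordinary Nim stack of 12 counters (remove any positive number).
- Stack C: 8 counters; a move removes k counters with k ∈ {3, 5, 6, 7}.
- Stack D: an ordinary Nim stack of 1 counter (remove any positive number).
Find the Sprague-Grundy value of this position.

15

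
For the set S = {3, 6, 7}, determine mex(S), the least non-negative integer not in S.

0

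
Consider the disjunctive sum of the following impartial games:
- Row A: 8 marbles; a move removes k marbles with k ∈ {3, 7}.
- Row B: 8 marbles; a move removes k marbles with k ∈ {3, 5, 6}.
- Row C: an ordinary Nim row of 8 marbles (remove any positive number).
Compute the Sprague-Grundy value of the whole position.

For row A, compute g(0), g(1), … with moves {3, 7}:
g(0) = mex{} = 0
g(1) = mex{} = 0
g(2) = mex{} = 0
g(3) = mex{0} = 1
g(4) = mex{0} = 1
g(5) = mex{0} = 1
g(6) = mex{1} = 0
g(7) = mex{0,1} = 2
g(8) = mex{0,1} = 2
So g(8) = 2.
Build the Grundy sequence for row B with g(k) = mex{g(k−s) : s ∈ {3, 5, 6}, s ≤ k}:
k:     0  1  2  3  4  5  6  7  8
g(k):  0  0  0  1  1  1  2  2  2
So g(8) = 2.
Row C is a plain Nim row of size 8, so its Grundy value is 8.
The value of a disjunctive sum is the nim-sum of the parts.
Combined value = 2 XOR 2 XOR 8 = 8.

8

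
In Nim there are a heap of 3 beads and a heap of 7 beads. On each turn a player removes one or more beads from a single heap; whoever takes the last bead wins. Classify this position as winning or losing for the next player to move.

Nim-sum: 3 ^ 7 = 4.
The nim-sum is 4 ≠ 0, so this is an N-position: the player to move can win.

Winning position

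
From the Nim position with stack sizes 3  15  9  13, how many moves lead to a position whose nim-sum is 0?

3

Compute the nim-sum pairwise:
3 XOR 15 = 12
12 XOR 9 = 5
5 XOR 13 = 8
The overall nim-sum is X = 8. A stack of size p has a winning move iff p XOR X < p (reduce it to p XOR X).
  3: 3 XOR 8 = 11 ≥ 3 — no move.
  15: 15 XOR 8 = 7 < 15 — winning move (to 7).
  9: 9 XOR 8 = 1 < 9 — winning move (to 1).
  13: 13 XOR 8 = 5 < 13 — winning move (to 5).
That gives 3 winning moves.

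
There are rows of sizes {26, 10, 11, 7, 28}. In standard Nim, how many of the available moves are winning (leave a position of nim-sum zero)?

Bitwise XOR of the heap sizes:
  11010  (26)
  01010  (10)
  01011  (11)
  00111  (7)
  11100  (28)
  -----
  00000  (0)
The nim-sum is already 0, so every move leaves a nonzero nim-sum — there are no winning moves.

0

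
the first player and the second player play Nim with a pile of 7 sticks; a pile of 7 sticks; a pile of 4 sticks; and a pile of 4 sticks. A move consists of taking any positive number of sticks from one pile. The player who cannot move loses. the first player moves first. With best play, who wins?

the second player wins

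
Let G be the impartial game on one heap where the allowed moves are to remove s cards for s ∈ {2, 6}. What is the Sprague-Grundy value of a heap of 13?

Build the Grundy sequence with g(k) = mex{g(k−s) : s ∈ {2, 6}, s ≤ k}:
k:     0  1  2  3  4  5  6  7  8  9 10 11 12 13
g(k):  0  0  1  1  0  0  1  1  0  0  1  1  0  0
So g(13) = 0.

0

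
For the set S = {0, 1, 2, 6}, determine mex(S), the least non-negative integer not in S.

The values 0, 1, 2 are all present; 3 is the first non-negative integer missing from the set.

3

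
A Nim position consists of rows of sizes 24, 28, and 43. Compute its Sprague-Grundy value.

Compute the nim-sum pairwise:
24 ⊕ 28 = 4
4 ⊕ 43 = 47

47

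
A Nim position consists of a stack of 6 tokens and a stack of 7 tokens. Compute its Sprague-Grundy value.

1

Nim-sum: 6 XOR 7 = 1.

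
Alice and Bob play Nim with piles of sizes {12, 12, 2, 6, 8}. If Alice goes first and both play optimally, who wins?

Alice wins

Compute the nim-sum pairwise:
12 ⊕ 12 = 0
0 ⊕ 2 = 2
2 ⊕ 6 = 4
4 ⊕ 8 = 12
The nim-sum is 12 ≠ 0, so this is an N-position: the player to move can win; Alice has a winning move.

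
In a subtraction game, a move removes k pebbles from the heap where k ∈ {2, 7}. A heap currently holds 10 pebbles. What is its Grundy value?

Compute g(0), g(1), … for moves {2, 7}:
k:     0  1  2  3  4  5  6  7  8  9 10
g(k):  0  0  1  1  0  0  1  1  2  0  0
So g(10) = 0.

0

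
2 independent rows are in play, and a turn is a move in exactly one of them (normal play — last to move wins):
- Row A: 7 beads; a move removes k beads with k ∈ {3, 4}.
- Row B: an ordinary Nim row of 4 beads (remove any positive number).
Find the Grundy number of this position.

Grundy values for row A (subtraction set {3, 4}):
g(0) = mex{} = 0
g(1) = mex{} = 0
g(2) = mex{} = 0
g(3) = mex{0} = 1
g(4) = mex{0} = 1
g(5) = mex{0} = 1
g(6) = mex{0,1} = 2
g(7) = mex{1} = 0
So g(7) = 0.
Row B is a plain Nim row of size 4, so its Grundy value is 4.
The value of a disjunctive sum is the nim-sum of the parts.
Combined value = 0 XOR 4 = 4.

4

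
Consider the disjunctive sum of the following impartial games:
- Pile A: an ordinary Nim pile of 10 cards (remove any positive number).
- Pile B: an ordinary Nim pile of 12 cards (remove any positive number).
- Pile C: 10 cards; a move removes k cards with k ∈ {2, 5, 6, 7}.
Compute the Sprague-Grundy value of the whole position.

5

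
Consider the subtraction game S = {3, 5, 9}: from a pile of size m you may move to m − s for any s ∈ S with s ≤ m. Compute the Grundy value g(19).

1

Build the Grundy sequence with g(k) = mex{g(k−s) : s ∈ {3, 5, 9}, s ≤ k}:
k:     0  1  2  3  4  5  6  7  8  9 10 11 12 13 14 15 16 17 18 19
g(k):  0  0  0  1  1  1  2  2  0  3  3  1  0  2  0  1  0  1  0  1
So g(19) = 1.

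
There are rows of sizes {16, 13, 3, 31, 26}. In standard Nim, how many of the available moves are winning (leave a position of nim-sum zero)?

Nim-sum: 16 ^ 13 ^ 3 ^ 31 ^ 26 = 27.
The overall nim-sum is X = 27. A row of size p has a winning move iff p XOR X < p (reduce it to p XOR X).
  16: 16 XOR 27 = 11 < 16 — winning move (to 11).
  13: 13 XOR 27 = 22 ≥ 13 — no move.
  3: 3 XOR 27 = 24 ≥ 3 — no move.
  31: 31 XOR 27 = 4 < 31 — winning move (to 4).
  26: 26 XOR 27 = 1 < 26 — winning move (to 1).
That gives 3 winning moves.

3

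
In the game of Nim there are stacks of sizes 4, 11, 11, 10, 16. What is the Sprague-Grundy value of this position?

30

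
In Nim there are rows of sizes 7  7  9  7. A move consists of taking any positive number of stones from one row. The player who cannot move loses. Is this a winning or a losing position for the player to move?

Winning position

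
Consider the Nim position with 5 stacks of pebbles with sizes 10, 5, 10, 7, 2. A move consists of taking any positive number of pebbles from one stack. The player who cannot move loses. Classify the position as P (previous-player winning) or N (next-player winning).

P-position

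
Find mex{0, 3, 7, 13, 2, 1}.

The values 0, 1, 2, 3 are all present; 4 is the first non-negative integer missing from the set.

4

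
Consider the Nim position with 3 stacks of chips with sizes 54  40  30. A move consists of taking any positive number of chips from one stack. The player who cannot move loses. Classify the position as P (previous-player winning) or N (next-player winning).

Compute the nim-sum pairwise:
54 ^ 40 = 30
30 ^ 30 = 0
The nim-sum is 0, so this is a P-position: the player to move is in a losing position under optimal play.

P-position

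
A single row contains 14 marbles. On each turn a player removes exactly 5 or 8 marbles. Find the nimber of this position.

Grundy values for subtraction set {5, 8}:
g(0) = mex{} = 0
g(1) = mex{} = 0
g(2) = mex{} = 0
g(3) = mex{} = 0
g(4) = mex{} = 0
g(5) = mex{0} = 1
g(6) = mex{0} = 1
g(7) = mex{0} = 1
g(8) = mex{0} = 1
g(9) = mex{0} = 1
g(10) = mex{0,1} = 2
g(11) = mex{0,1} = 2
g(12) = mex{0,1} = 2
g(13) = mex{1} = 0
g(14) = mex{1} = 0
So g(14) = 0.

0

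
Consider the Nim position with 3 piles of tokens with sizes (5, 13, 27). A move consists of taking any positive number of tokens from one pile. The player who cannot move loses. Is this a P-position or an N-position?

Bitwise XOR of the heap sizes:
  00101  (5)
  01101  (13)
  11011  (27)
  -----
  10011  (19)
The nim-sum is 19 ≠ 0, so this is an N-position: the player to move can win.

N-position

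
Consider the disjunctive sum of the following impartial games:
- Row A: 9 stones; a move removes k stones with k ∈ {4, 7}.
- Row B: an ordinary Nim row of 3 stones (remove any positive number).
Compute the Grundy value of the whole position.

1

Build the Grundy sequence for row A with g(k) = mex{g(k−s) : s ∈ {4, 7}, s ≤ k}:
k:     0  1  2  3  4  5  6  7  8  9
g(k):  0  0  0  0  1  1  1  1  2  2
So g(9) = 2.
Row B is a plain Nim row of size 3, so its Grundy value is 3.
The value of a disjunctive sum is the nim-sum of the parts.
Combined value = 2 ⊕ 3 = 1.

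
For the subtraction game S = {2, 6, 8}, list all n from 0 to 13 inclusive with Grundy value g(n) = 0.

Build the Grundy sequence with g(k) = mex{g(k−s) : s ∈ {2, 6, 8}, s ≤ k}:
k:     0  1  2  3  4  5  6  7  8  9 10 11 12 13
g(k):  0  0  1  1  0  0  1  1  2  2  3  3  2  2
The P-positions (g = 0) in 0..13 are 0, 1, 4, 5.

0, 1, 4, 5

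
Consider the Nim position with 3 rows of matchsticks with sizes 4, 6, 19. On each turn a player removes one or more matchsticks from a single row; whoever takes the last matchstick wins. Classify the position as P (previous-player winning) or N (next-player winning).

Write each in binary and XOR column by column:
  00100  (4)
  00110  (6)
  10011  (19)
  -----
  10001  (17)
The nim-sum is 17 ≠ 0, so this is an N-position: the player to move can win.

N-position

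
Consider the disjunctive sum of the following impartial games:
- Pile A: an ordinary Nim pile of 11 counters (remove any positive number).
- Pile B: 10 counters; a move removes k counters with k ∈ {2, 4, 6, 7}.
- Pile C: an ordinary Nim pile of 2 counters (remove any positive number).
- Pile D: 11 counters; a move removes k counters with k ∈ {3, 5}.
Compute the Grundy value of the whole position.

8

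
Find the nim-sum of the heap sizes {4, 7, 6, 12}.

Compute the nim-sum pairwise:
4 ^ 7 = 3
3 ^ 6 = 5
5 ^ 12 = 9

9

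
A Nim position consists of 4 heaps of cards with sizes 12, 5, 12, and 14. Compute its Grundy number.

Nim-sum: 12 XOR 5 XOR 12 XOR 14 = 11.

11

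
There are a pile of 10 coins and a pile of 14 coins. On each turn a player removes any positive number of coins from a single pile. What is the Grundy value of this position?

Compute the nim-sum pairwise:
10 ⊕ 14 = 4

4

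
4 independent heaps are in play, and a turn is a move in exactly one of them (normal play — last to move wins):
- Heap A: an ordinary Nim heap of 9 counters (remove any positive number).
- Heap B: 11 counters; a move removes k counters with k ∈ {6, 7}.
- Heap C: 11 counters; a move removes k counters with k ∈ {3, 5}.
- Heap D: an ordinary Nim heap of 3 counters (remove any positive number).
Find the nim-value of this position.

10

Heap A is a plain Nim heap of size 9, so its Grundy value is 9.
For heap B, compute g(0), g(1), … with moves {6, 7}:
g(0) = mex{} = 0
g(1) = mex{} = 0
g(2) = mex{} = 0
g(3) = mex{} = 0
g(4) = mex{} = 0
g(5) = mex{} = 0
g(6) = mex{0} = 1
g(7) = mex{0} = 1
g(8) = mex{0} = 1
g(9) = mex{0} = 1
g(10) = mex{0} = 1
g(11) = mex{0} = 1
So g(11) = 1.
Build the Grundy sequence for heap C with g(k) = mex{g(k−s) : s ∈ {3, 5}, s ≤ k}:
k:     0  1  2  3  4  5  6  7  8  9 10 11
g(k):  0  0  0  1  1  1  2  2  0  0  0  1
So g(11) = 1.
Heap D is a plain Nim heap of size 3, so its Grundy value is 3.
By the Sprague-Grundy theorem, the Grundy value of a sum of independent games is the XOR of the component values.
Combined value = 9 ⊕ 1 ⊕ 1 ⊕ 3 = 10.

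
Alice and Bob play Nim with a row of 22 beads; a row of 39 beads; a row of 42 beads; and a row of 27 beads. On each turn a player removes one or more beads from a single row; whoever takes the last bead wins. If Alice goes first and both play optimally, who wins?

Bob wins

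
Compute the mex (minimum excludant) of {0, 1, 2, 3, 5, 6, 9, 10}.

The values 0, 1, 2, 3 are all present; 4 is the first non-negative integer missing from the set.

4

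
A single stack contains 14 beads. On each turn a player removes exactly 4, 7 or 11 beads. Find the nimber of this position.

3

Compute g(0), g(1), … for moves {4, 7, 11}:
k:     0  1  2  3  4  5  6  7  8  9 10 11 12 13 14
g(k):  0  0  0  0  1  1  1  1  2  2  2  2  3  3  3
So g(14) = 3.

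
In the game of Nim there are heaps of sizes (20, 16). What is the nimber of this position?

4

Nim-sum: 20 ^ 16 = 4.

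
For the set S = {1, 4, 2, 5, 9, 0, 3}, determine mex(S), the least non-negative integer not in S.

6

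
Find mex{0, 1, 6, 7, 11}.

2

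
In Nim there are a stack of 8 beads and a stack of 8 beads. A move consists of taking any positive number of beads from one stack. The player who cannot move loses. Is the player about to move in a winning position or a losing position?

Nim-sum: 8 XOR 8 = 0.
The nim-sum is 0, so this is a P-position: the player to move is in a losing position under optimal play.

Losing position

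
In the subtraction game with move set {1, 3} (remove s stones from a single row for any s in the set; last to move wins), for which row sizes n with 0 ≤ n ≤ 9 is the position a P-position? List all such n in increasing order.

0, 2, 4, 6, 8

Grundy values for subtraction set {1, 3}:
k:     0  1  2  3  4  5  6  7  8  9
g(k):  0  1  0  1  0  1  0  1  0  1
The P-positions (g = 0) in 0..9 are 0, 2, 4, 6, 8.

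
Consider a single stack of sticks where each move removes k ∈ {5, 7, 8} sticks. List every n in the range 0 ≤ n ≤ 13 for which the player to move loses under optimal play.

0, 1, 2, 3, 4, 13

Compute g(0), g(1), … for moves {5, 7, 8}:
g(0) = mex{} = 0
g(1) = mex{} = 0
g(2) = mex{} = 0
g(3) = mex{} = 0
g(4) = mex{} = 0
g(5) = mex{0} = 1
g(6) = mex{0} = 1
g(7) = mex{0} = 1
g(8) = mex{0} = 1
g(9) = mex{0} = 1
g(10) = mex{0,1} = 2
g(11) = mex{0,1} = 2
g(12) = mex{0,1} = 2
g(13) = mex{1} = 0
The P-positions (g = 0) in 0..13 are 0, 1, 2, 3, 4, 13.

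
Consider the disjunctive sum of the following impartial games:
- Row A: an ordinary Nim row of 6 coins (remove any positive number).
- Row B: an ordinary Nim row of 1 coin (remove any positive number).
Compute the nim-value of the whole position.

7

Row A is a plain Nim row of size 6, so its Grundy value is 6.
Row B is a plain Nim row of size 1, so its Grundy value is 1.
By the Sprague-Grundy theorem, the Grundy value of a sum of independent games is the XOR of the component values.
Combined value = 6 ⊕ 1 = 7.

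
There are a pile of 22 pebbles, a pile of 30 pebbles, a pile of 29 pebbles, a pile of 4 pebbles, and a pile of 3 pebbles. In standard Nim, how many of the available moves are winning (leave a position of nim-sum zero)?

3

Compute the nim-sum pairwise:
22 ⊕ 30 = 8
8 ⊕ 29 = 21
21 ⊕ 4 = 17
17 ⊕ 3 = 18
The overall nim-sum is X = 18. A pile of size p has a winning move iff p XOR X < p (reduce it to p XOR X).
  22: 22 XOR 18 = 4 < 22 — winning move (to 4).
  30: 30 XOR 18 = 12 < 30 — winning move (to 12).
  29: 29 XOR 18 = 15 < 29 — winning move (to 15).
  4: 4 XOR 18 = 22 ≥ 4 — no move.
  3: 3 XOR 18 = 17 ≥ 3 — no move.
That gives 3 winning moves.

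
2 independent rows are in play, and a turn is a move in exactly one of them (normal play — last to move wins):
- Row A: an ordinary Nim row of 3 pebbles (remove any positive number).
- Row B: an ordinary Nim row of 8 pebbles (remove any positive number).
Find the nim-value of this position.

11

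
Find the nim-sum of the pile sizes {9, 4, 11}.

6

In binary:
  1001  (9)
  0100  (4)
  1011  (11)
  ----
  0110  (6)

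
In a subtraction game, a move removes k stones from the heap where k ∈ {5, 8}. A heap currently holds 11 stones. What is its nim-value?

2

Grundy values for subtraction set {5, 8}:
g(0) = mex{} = 0
g(1) = mex{} = 0
g(2) = mex{} = 0
g(3) = mex{} = 0
g(4) = mex{} = 0
g(5) = mex{0} = 1
g(6) = mex{0} = 1
g(7) = mex{0} = 1
g(8) = mex{0} = 1
g(9) = mex{0} = 1
g(10) = mex{0,1} = 2
g(11) = mex{0,1} = 2
So g(11) = 2.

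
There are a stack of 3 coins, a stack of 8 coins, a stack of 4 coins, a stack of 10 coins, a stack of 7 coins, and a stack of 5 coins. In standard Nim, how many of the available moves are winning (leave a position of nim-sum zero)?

3

Compute the nim-sum pairwise:
3 ^ 8 = 11
11 ^ 4 = 15
15 ^ 10 = 5
5 ^ 7 = 2
2 ^ 5 = 7
The overall nim-sum is X = 7. A stack of size p has a winning move iff p XOR X < p (reduce it to p XOR X).
  3: 3 XOR 7 = 4 ≥ 3 — no move.
  8: 8 XOR 7 = 15 ≥ 8 — no move.
  4: 4 XOR 7 = 3 < 4 — winning move (to 3).
  10: 10 XOR 7 = 13 ≥ 10 — no move.
  7: 7 XOR 7 = 0 < 7 — winning move (to 0).
  5: 5 XOR 7 = 2 < 5 — winning move (to 2).
That gives 3 winning moves.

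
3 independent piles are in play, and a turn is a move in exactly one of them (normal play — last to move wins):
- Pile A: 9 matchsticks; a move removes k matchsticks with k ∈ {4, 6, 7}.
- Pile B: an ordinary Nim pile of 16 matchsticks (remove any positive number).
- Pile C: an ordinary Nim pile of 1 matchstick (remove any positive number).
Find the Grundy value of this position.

19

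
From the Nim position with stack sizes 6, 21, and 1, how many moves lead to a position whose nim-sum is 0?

Nim-sum: 6 XOR 21 XOR 1 = 18.
The overall nim-sum is X = 18. A stack of size p has a winning move iff p XOR X < p (reduce it to p XOR X).
  6: 6 XOR 18 = 20 ≥ 6 — no move.
  21: 21 XOR 18 = 7 < 21 — winning move (to 7).
  1: 1 XOR 18 = 19 ≥ 1 — no move.
That gives 1 winning move.

1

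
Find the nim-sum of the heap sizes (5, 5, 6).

6

Nim-sum: 5 ^ 5 ^ 6 = 6.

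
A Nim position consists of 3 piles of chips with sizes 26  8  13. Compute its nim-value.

Compute the nim-sum pairwise:
26 XOR 8 = 18
18 XOR 13 = 31

31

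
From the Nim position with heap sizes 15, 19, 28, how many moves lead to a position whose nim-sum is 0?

Compute the nim-sum pairwise:
15 ^ 19 = 28
28 ^ 28 = 0
The nim-sum is already 0, so every move leaves a nonzero nim-sum — there are no winning moves.

0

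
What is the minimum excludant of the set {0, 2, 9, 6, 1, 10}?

The values 0, 1, 2 are all present; 3 is the first non-negative integer missing from the set.

3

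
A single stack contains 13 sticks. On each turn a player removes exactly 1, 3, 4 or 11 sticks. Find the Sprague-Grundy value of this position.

2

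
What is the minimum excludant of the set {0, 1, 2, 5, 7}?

3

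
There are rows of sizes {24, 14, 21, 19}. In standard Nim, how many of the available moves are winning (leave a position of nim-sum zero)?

Bitwise XOR of the heap sizes:
  11000  (24)
  01110  (14)
  10101  (21)
  10011  (19)
  -----
  10000  (16)
The overall nim-sum is X = 16. A row of size p has a winning move iff p XOR X < p (reduce it to p XOR X).
  24: 24 XOR 16 = 8 < 24 — winning move (to 8).
  14: 14 XOR 16 = 30 ≥ 14 — no move.
  21: 21 XOR 16 = 5 < 21 — winning move (to 5).
  19: 19 XOR 16 = 3 < 19 — winning move (to 3).
That gives 3 winning moves.

3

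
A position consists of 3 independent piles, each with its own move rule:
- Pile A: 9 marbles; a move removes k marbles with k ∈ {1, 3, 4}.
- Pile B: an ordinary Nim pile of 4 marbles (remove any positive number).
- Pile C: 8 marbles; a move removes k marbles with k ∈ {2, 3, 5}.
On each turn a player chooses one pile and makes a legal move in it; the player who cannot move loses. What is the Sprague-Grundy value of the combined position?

4

Grundy values for pile A (subtraction set {1, 3, 4}):
k:     0  1  2  3  4  5  6  7  8  9
g(k):  0  1  0  1  2  3  2  0  1  0
So g(9) = 0.
Pile B is a plain Nim pile of size 4, so its Grundy value is 4.
Build the Grundy sequence for pile C with g(k) = mex{g(k−s) : s ∈ {2, 3, 5}, s ≤ k}:
g(0) = mex{} = 0
g(1) = mex{} = 0
g(2) = mex{0} = 1
g(3) = mex{0} = 1
g(4) = mex{0,1} = 2
g(5) = mex{0,1} = 2
g(6) = mex{0,1,2} = 3
g(7) = mex{1,2} = 0
g(8) = mex{1,2,3} = 0
So g(8) = 0.
By the Sprague-Grundy theorem, the Grundy value of a sum of independent games is the XOR of the component values.
Combined value = 0 ⊕ 4 ⊕ 0 = 4.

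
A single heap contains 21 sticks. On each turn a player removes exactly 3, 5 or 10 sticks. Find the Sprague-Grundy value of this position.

2

Build the Grundy sequence with g(k) = mex{g(k−s) : s ∈ {3, 5, 10}, s ≤ k}:
k:     0  1  2  3  4  5  6  7  8  9 10 11 12 13 14 15 16 17 18 19 20 21
g(k):  0  0  0  1  1  1  2  2  0  0  3  1  1  2  2  0  0  0  1  1  1  2
So g(21) = 2.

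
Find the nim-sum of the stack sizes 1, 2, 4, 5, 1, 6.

5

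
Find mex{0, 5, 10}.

1

0 is in the set but 1 is not, so the mex is 1.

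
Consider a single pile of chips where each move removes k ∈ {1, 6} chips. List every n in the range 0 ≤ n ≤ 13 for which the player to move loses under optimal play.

0, 2, 4, 7, 9, 11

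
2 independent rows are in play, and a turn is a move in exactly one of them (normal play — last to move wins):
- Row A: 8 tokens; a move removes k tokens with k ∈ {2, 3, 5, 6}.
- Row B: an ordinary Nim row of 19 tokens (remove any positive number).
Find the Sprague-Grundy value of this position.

19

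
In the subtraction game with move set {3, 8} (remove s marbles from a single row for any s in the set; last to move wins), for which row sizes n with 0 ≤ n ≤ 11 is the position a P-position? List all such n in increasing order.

Build the Grundy sequence with g(k) = mex{g(k−s) : s ∈ {3, 8}, s ≤ k}:
g(0) = mex{} = 0
g(1) = mex{} = 0
g(2) = mex{} = 0
g(3) = mex{0} = 1
g(4) = mex{0} = 1
g(5) = mex{0} = 1
g(6) = mex{1} = 0
g(7) = mex{1} = 0
g(8) = mex{0,1} = 2
g(9) = mex{0} = 1
g(10) = mex{0} = 1
g(11) = mex{1,2} = 0
The P-positions (g = 0) in 0..11 are 0, 1, 2, 6, 7, 11.

0, 1, 2, 6, 7, 11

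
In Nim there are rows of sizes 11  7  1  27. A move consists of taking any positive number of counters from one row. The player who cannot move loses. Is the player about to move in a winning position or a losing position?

Bitwise XOR of the heap sizes:
  01011  (11)
  00111  (7)
  00001  (1)
  11011  (27)
  -----
  10110  (22)
The nim-sum is 22 ≠ 0, so this is an N-position: the player to move can win.

Winning position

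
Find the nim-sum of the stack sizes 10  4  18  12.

16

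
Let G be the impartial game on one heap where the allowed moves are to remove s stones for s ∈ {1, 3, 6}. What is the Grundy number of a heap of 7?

3

Grundy values for subtraction set {1, 3, 6}:
k:     0  1  2  3  4  5  6  7
g(k):  0  1  0  1  0  1  2  3
So g(7) = 3.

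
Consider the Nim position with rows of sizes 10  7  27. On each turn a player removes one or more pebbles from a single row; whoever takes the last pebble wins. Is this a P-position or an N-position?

Compute the nim-sum pairwise:
10 ⊕ 7 = 13
13 ⊕ 27 = 22
The nim-sum is 22 ≠ 0, so this is an N-position: the player to move can win.

N-position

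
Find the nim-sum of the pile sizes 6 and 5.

3

In binary:
  110  (6)
  101  (5)
  ---
  011  (3)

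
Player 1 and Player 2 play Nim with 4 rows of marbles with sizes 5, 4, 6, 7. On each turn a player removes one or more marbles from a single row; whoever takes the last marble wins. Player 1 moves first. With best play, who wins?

Compute the nim-sum pairwise:
5 XOR 4 = 1
1 XOR 6 = 7
7 XOR 7 = 0
The nim-sum is 0, so this is a P-position: the player to move is in a losing position under optimal play; Player 1 is about to move from it and so loses — Player 2 wins.

Player 2 wins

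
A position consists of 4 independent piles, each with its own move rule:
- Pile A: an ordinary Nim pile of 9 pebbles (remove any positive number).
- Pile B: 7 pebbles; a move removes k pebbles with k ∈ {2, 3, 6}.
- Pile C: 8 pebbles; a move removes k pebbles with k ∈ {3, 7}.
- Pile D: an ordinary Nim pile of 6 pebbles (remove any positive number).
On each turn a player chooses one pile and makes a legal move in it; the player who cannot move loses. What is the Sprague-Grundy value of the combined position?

12

Pile A is a plain Nim pile of size 9, so its Grundy value is 9.
Build the Grundy sequence for pile B with g(k) = mex{g(k−s) : s ∈ {2, 3, 6}, s ≤ k}:
k:     0  1  2  3  4  5  6  7
g(k):  0  0  1  1  2  0  3  1
So g(7) = 1.
Build the Grundy sequence for pile C with g(k) = mex{g(k−s) : s ∈ {3, 7}, s ≤ k}:
k:     0  1  2  3  4  5  6  7  8
g(k):  0  0  0  1  1  1  0  2  2
So g(8) = 2.
Pile D is a plain Nim pile of size 6, so its Grundy value is 6.
By the Sprague-Grundy theorem, the Grundy value of a sum of independent games is the XOR of the component values.
Combined value = 9 ⊕ 1 ⊕ 2 ⊕ 6 = 12.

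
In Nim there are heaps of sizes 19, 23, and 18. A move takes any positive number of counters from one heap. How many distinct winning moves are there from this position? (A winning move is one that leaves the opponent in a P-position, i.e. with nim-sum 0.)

3

Compute the nim-sum pairwise:
19 ⊕ 23 = 4
4 ⊕ 18 = 22
The overall nim-sum is X = 22. A heap of size p has a winning move iff p XOR X < p (reduce it to p XOR X).
  19: 19 XOR 22 = 5 < 19 — winning move (to 5).
  23: 23 XOR 22 = 1 < 23 — winning move (to 1).
  18: 18 XOR 22 = 4 < 18 — winning move (to 4).
That gives 3 winning moves.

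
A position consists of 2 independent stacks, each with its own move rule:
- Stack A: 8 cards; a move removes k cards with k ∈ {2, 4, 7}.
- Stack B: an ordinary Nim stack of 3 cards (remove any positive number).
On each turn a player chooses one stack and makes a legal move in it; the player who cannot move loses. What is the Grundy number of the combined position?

Build the Grundy sequence for stack A with g(k) = mex{g(k−s) : s ∈ {2, 4, 7}, s ≤ k}:
k:     0  1  2  3  4  5  6  7  8
g(k):  0  0  1  1  2  2  0  3  1
So g(8) = 1.
Stack B is a plain Nim stack of size 3, so its Grundy value is 3.
The value of a disjunctive sum is the nim-sum of the parts.
Combined value = 1 XOR 3 = 2.

2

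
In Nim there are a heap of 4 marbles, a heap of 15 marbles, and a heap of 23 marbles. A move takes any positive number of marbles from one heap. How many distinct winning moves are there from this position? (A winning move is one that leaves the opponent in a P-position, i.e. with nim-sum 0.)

1

Compute the nim-sum pairwise:
4 XOR 15 = 11
11 XOR 23 = 28
The overall nim-sum is X = 28. A heap of size p has a winning move iff p XOR X < p (reduce it to p XOR X).
  4: 4 XOR 28 = 24 ≥ 4 — no move.
  15: 15 XOR 28 = 19 ≥ 15 — no move.
  23: 23 XOR 28 = 11 < 23 — winning move (to 11).
That gives 1 winning move.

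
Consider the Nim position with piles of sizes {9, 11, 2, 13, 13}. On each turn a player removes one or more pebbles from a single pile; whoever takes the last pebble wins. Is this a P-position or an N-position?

P-position

Nim-sum: 9 XOR 11 XOR 2 XOR 13 XOR 13 = 0.
The nim-sum is 0, so this is a P-position: the player to move is in a losing position under optimal play.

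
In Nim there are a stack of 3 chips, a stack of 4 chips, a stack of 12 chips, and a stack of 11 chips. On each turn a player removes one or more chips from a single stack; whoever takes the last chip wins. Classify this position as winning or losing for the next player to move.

Compute the nim-sum pairwise:
3 ^ 4 = 7
7 ^ 12 = 11
11 ^ 11 = 0
The nim-sum is 0, so this is a P-position: the player to move is in a losing position under optimal play.

Losing position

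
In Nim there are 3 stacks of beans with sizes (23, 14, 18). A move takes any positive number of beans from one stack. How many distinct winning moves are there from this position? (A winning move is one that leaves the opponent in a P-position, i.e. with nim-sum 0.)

1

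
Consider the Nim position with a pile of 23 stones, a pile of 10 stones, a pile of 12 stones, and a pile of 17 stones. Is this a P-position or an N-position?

P-position

Nim-sum: 23 XOR 10 XOR 12 XOR 17 = 0.
The nim-sum is 0, so this is a P-position: the player to move is in a losing position under optimal play.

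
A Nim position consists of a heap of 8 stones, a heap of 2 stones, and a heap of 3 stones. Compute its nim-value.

9

Compute the nim-sum pairwise:
8 ^ 2 = 10
10 ^ 3 = 9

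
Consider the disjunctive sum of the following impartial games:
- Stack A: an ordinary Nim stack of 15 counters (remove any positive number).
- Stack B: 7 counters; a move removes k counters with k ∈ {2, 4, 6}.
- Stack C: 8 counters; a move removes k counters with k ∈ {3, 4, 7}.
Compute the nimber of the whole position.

Stack A is a plain Nim stack of size 15, so its Grundy value is 15.
Grundy values for stack B (subtraction set {2, 4, 6}):
k:     0  1  2  3  4  5  6  7
g(k):  0  0  1  1  2  2  3  3
So g(7) = 3.
Build the Grundy sequence for stack C with g(k) = mex{g(k−s) : s ∈ {3, 4, 7}, s ≤ k}:
k:     0  1  2  3  4  5  6  7  8
g(k):  0  0  0  1  1  1  2  2  2
So g(8) = 2.
By the Sprague-Grundy theorem, the Grundy value of a sum of independent games is the XOR of the component values.
Combined value = 15 ⊕ 3 ⊕ 2 = 14.

14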